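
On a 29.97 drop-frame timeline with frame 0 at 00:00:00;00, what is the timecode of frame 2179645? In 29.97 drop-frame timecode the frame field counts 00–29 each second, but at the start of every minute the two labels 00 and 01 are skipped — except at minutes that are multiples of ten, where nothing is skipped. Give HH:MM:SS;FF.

20:12:07;17

Ten DF minutes hold 17982 frames, so frame 2179645 lies in block 121 (frames 2175822–2193803) with 3823 frames into that block.
The block's first minute is 1800 frames and the rest 1798 each; 3823 frames reaches minute 2, so 121 × 18 + 2 × 2 = 2182 labels have been skipped so far.
Adding those back, label number 2179645 + 2182 = 2181827 at 30 labels/s is 72727 s + 17 f = 20 h 12 min 7 s frame 17, i.e. 20:12:07;17.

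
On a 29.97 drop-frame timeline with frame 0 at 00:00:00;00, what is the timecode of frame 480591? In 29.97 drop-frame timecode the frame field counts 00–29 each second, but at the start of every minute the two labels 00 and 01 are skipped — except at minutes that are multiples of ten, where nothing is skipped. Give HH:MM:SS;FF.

Ten DF minutes hold 17982 frames, so frame 480591 lies in block 26 (frames 467532–485513) with 13059 frames into that block.
The block's first minute is 1800 frames and the rest 1798 each; 13059 frames reaches minute 7, so 26 × 18 + 7 × 2 = 482 labels have been skipped so far.
Adding those back, label number 480591 + 482 = 481073 at 30 labels/s is 16035 s + 23 f = 4 h 27 min 15 s frame 23, i.e. 04:27:15;23.

04:27:15;23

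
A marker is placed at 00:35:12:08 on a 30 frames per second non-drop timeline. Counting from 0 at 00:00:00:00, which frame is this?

Total seconds to the label: (0 × 3600 + 35 × 60 + 12) = 2112.
Frame index = 2112 × 30 + 8 = 63368.

63368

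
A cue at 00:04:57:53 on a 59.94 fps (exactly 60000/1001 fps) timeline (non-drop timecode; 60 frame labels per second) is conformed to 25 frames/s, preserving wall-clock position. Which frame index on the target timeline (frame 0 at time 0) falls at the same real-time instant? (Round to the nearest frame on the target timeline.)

Source frame index: (0×3600 + 4×60 + 57) × 60 + 53 = 17873.
Real time: 17873 / (60000/1001) = 17890873/60000 s.
Target frame: (17890873/60000) × (25) = 17890873/2400 ≈ 7454.530 → 7455.

frame 7455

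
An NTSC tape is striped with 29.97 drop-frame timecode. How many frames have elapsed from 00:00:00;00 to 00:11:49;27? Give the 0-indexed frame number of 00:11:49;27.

21277

Complete 10-minute blocks: 1, each 17982 frames → 17982.
Remaining 1 whole minute in the current block: 1800 + 0 × 1798 = 1800 frames.
Within the current minute: 49 × 30 + 27 − 2 = 1495 (labels ;00/;01 skipped at this minute). Total = 17982 + 1800 + 1495 = 21277.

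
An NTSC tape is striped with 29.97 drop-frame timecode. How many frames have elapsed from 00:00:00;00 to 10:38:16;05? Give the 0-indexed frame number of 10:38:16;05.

1147735

Complete 10-minute blocks: 63, each 17982 frames → 1132866.
Remaining 8 whole minutes in the current block: 1800 + 7 × 1798 = 14386 frames.
Within the current minute: 16 × 30 + 5 − 2 = 483 (labels ;00/;01 skipped at this minute). Total = 1132866 + 14386 + 483 = 1147735.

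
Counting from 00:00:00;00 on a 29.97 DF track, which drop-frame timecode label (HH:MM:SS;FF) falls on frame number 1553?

Ten DF minutes hold 17982 frames, so frame 1553 lies in block 0 (frames 0–17981) with 1553 frames into that block.
The block's first minute is 1800 frames and the rest 1798 each; 1553 frames reaches minute 0, so 0 × 18 + 0 × 2 = 0 labels have been skipped so far.
Adding those back, label number 1553 + 0 = 1553 at 30 labels/s is 51 s + 23 f = 0 h 0 min 51 s frame 23, i.e. 00:00:51;23.

00:00:51;23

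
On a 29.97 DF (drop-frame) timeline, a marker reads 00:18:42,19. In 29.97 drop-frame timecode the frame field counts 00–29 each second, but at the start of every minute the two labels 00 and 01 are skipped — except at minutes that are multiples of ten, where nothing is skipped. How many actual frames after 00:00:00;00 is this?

Complete 10-minute blocks: 1, each 17982 frames → 17982.
Remaining 8 whole minutes in the current block: 1800 + 7 × 1798 = 14386 frames.
Within the current minute: 42 × 30 + 19 − 2 = 1277 (labels ;00/;01 skipped at this minute). Total = 17982 + 14386 + 1277 = 33645.

33645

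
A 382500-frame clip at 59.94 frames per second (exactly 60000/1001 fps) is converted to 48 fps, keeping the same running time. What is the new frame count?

Target frames = source frames × (target rate / source rate) = 382500 × (48)/(60000/1001) = 382500 × 1001/1250 = 306306.

306306 frames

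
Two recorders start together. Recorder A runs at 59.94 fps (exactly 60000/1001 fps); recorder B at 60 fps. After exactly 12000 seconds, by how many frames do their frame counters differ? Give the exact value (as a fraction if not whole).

720000/1001 frames

A emits 60000/1001 × 12000 = 720000000/1001 frames; B emits 60 × 12000 = 720000.
Difference = 720000/1001 frames (≈ 719.2807); B is ahead of A.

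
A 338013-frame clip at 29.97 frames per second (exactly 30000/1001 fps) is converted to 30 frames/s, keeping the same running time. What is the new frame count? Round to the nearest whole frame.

Frames at target rate = 338013 × (30) / (30000/1001) = 338351013/1000 ≈ 338351.013.
Nearest whole frame: 338351.

338351 frames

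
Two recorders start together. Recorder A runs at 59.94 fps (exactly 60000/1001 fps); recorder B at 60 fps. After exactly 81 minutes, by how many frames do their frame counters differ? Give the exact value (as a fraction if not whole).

291600/1001 frames

81 min = 4860 s.
A emits 60000/1001 × 4860 = 291600000/1001 frames; B emits 60 × 4860 = 291600.
Difference = 291600/1001 frames (≈ 291.3087); B is ahead of A.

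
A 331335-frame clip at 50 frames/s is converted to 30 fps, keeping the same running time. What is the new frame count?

Target frames = source frames × (target rate / source rate) = 331335 × (30)/(50) = 331335 × 3/5 = 198801.

198801 frames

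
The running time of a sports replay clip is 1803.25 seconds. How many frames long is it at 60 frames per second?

Frames = 1803.25 × 60 = 108195.

108195 frames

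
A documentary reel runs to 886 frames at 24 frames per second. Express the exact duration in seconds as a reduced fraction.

Running time = 886 ÷ (24) = 886 × 1/24 = 443/12 s.

443/12 seconds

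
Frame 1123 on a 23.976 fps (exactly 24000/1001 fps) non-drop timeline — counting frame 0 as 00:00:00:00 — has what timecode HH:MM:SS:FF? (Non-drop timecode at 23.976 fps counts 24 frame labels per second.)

1123 ÷ 24 = 46 full seconds, remainder 19 frames.
46 s = 0 h 0 min 46 s.
Timecode: 00:00:46:19.

00:00:46:19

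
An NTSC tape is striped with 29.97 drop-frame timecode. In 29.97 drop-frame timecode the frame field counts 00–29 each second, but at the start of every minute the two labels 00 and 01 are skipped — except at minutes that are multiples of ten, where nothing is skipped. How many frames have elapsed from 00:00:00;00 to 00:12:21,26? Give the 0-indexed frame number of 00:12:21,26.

22234

As if non-drop at 30 labels/s: (0 × 3600 + 12 × 60 + 21) × 30 + 26 = 22256.
Minute boundaries passed: 12; those not divisible by 10: 12 − 1 = 11; dropped labels = 2 × 11 = 22.
Actual frame index = 22256 − 22 = 22234.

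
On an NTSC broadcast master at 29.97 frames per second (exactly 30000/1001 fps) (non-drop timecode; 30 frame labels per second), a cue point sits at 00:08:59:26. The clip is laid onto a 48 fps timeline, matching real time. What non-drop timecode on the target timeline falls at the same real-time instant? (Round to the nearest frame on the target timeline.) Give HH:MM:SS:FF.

00:09:00:20

Source frame index: (0×3600 + 8×60 + 59) × 30 + 26 = 16196.
Real time: 16196 / (30000/1001) = 4053049/7500 s.
Target frame: (4053049/7500) × (48) = 16212196/625 ≈ 25939.514 → 25940.
At 48 labels/s: frame 25940 → 00:09:00:20.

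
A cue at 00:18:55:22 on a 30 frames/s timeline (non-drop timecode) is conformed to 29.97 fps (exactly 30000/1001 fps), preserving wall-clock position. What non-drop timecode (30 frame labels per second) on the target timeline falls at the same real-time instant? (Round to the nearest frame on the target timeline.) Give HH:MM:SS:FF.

Source frame index: (0×3600 + 18×60 + 55) × 30 + 22 = 34072.
Real time: 34072 / (30) = 17036/15 s.
Target frame: (17036/15) × (30000/1001) = 34072000/1001 ≈ 34037.962 → 34038.
At 30 labels/s: frame 34038 → 00:18:54:18.

00:18:54:18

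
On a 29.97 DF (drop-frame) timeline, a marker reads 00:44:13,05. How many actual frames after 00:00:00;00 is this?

As if non-drop at 30 labels/s: (0 × 3600 + 44 × 60 + 13) × 30 + 5 = 79595.
Minute boundaries passed: 44; those not divisible by 10: 44 − 4 = 40; dropped labels = 2 × 40 = 80.
Actual frame index = 79595 − 80 = 79515.

79515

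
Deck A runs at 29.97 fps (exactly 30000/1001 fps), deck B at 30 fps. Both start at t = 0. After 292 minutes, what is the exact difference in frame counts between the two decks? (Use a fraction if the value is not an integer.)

525600/1001 frames

292 min = 17520 s.
A emits 30000/1001 × 17520 = 525600000/1001 frames; B emits 30 × 17520 = 525600.
Difference = 525600/1001 frames (≈ 525.0749); B is ahead of A.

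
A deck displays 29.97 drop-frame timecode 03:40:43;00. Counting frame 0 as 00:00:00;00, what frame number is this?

396894

Complete 10-minute blocks: 22, each 17982 frames → 395604.
Remaining 0 whole minutes in the current block: 0 frames.
Within the current minute: 43 × 30 + 0 = 1290. Total = 395604 + 0 + 1290 = 396894.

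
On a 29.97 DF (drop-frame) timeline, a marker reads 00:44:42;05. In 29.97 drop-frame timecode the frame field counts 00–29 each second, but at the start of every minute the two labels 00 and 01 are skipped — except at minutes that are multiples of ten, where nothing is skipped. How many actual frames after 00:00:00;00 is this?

Complete 10-minute blocks: 4, each 17982 frames → 71928.
Remaining 4 whole minutes in the current block: 1800 + 3 × 1798 = 7194 frames.
Within the current minute: 42 × 30 + 5 − 2 = 1263 (labels ;00/;01 skipped at this minute). Total = 71928 + 7194 + 1263 = 80385.

80385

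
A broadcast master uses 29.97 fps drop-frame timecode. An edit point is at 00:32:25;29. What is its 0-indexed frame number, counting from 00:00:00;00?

58321

As if non-drop at 30 labels/s: (0 × 3600 + 32 × 60 + 25) × 30 + 29 = 58379.
Minute boundaries passed: 32; those not divisible by 10: 32 − 3 = 29; dropped labels = 2 × 29 = 58.
Actual frame index = 58379 − 58 = 58321.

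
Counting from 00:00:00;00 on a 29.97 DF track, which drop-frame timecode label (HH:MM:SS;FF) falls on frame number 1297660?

12:01:38;18

Each 10-minute DF block holds 10 × 60 × 30 − 9 × 2 = 17982 frames. 1297660 ÷ 17982 → 72 full blocks, remainder 2956.
Within the partial block the first minute is 1800 frames and each further minute 1798, so 1 further minute boundary passed. Total skipped labels = 18 × 72 + 2 × 1 = 1298.
Non-drop label index = 1297660 + 1298 = 1298958; at 30 labels/s that is 12:01:38:18, i.e. DF 12:01:38;18.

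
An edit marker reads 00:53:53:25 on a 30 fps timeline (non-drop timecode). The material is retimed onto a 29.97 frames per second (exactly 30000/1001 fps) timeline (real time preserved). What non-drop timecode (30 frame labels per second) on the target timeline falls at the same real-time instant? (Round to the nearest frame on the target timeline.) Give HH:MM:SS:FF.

00:53:50:18

Source frame index: (0×3600 + 53×60 + 53) × 30 + 25 = 97015.
Real time: 97015 / (30) = 19403/6 s.
Target frame: (19403/6) × (30000/1001) = 97015000/1001 ≈ 96918.082 → 96918.
At 30 labels/s: frame 96918 → 00:53:50:18.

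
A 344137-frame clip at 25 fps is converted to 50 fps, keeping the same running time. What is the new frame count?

688274 frames

Frames at target rate = 344137 × (50) / (25) = 688274.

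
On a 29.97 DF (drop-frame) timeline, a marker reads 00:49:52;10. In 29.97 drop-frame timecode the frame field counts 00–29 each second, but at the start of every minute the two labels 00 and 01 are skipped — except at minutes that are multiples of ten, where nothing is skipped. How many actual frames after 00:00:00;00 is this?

Complete 10-minute blocks: 4, each 17982 frames → 71928.
Remaining 9 whole minutes in the current block: 1800 + 8 × 1798 = 16184 frames.
Within the current minute: 52 × 30 + 10 − 2 = 1568 (labels ;00/;01 skipped at this minute). Total = 71928 + 16184 + 1568 = 89680.

89680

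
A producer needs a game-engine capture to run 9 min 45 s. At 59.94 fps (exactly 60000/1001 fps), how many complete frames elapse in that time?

35064 frames

9 min 45 s = 585 s.
Frames = 585 × 60000/1001 = 2700000/77 ≈ 35064.9351.
Complete frames: 35064.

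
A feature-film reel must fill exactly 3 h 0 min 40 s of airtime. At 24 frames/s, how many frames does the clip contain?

260160 frames

3 h 0 min 40 s = 10840 s.
Frames = 10840 × 24 = 260160.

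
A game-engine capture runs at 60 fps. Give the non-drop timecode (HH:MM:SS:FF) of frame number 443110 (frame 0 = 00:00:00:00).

443110 ÷ 60 = 7385 full seconds, remainder 10 frames.
7385 s = 2 h 3 min 5 s.
Timecode: 02:03:05:10.

02:03:05:10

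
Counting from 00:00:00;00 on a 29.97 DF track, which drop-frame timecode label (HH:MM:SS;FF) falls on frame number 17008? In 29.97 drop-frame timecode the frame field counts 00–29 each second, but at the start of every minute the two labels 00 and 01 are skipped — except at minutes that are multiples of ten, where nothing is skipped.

Ten DF minutes hold 17982 frames, so frame 17008 lies in block 0 (frames 0–17981) with 17008 frames into that block.
The block's first minute is 1800 frames and the rest 1798 each; 17008 frames reaches minute 9, so 0 × 18 + 9 × 2 = 18 labels have been skipped so far.
Adding those back, label number 17008 + 18 = 17026 at 30 labels/s is 567 s + 16 f = 0 h 9 min 27 s frame 16, i.e. 00:09:27;16.

00:09:27;16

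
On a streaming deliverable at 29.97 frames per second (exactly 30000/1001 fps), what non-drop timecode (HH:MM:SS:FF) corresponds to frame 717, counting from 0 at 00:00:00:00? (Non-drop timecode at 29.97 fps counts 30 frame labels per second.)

00:00:23:27

717 ÷ 30 = 23 full seconds, remainder 27 frames.
23 s = 0 h 0 min 23 s.
Timecode: 00:00:23:27.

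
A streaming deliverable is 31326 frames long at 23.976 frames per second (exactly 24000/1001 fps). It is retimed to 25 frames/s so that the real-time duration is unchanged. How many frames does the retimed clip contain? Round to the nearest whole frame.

Frames at target rate = 31326 × (25) / (24000/1001) = 5226221/160 ≈ 32663.881.
Nearest whole frame: 32664.

32664 frames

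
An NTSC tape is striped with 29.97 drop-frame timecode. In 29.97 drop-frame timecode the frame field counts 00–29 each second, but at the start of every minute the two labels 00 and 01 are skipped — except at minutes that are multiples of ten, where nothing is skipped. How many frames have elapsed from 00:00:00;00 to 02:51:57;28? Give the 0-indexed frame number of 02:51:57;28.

Complete 10-minute blocks: 17, each 17982 frames → 305694.
Remaining 1 whole minute in the current block: 1800 + 0 × 1798 = 1800 frames.
Within the current minute: 57 × 30 + 28 − 2 = 1736 (labels ;00/;01 skipped at this minute). Total = 305694 + 1800 + 1736 = 309230.

309230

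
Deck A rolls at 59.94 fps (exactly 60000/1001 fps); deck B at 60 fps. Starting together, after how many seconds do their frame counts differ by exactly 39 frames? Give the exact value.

The gap grows by |60 − 60000/1001| = 60/1001 frames per second.
Time for a 39-frame gap: 39 ÷ (60/1001) = 650.65 s.

650.65 seconds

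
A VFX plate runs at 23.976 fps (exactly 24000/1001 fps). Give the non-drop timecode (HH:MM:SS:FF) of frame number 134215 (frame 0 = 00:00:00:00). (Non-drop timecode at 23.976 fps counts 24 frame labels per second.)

01:33:12:07

134215 ÷ 24 = 5592 full seconds, remainder 7 frames.
5592 s = 1 h 33 min 12 s.
Timecode: 01:33:12:07.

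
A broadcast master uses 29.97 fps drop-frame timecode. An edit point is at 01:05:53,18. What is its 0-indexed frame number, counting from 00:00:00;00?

As if non-drop at 30 labels/s: (1 × 3600 + 5 × 60 + 53) × 30 + 18 = 118608.
Minute boundaries passed: 65; those not divisible by 10: 65 − 6 = 59; dropped labels = 2 × 59 = 118.
Actual frame index = 118608 − 118 = 118490.

118490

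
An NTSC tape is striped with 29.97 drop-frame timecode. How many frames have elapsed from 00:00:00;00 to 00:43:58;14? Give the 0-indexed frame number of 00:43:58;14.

79076

Complete 10-minute blocks: 4, each 17982 frames → 71928.
Remaining 3 whole minutes in the current block: 1800 + 2 × 1798 = 5396 frames.
Within the current minute: 58 × 30 + 14 − 2 = 1752 (labels ;00/;01 skipped at this minute). Total = 71928 + 5396 + 1752 = 79076.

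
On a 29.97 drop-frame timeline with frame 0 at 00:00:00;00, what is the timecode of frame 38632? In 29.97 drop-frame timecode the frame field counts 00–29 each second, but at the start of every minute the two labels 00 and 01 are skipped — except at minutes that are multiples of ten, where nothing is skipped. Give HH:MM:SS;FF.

Ten DF minutes hold 17982 frames, so frame 38632 lies in block 2 (frames 35964–53945) with 2668 frames into that block.
The block's first minute is 1800 frames and the rest 1798 each; 2668 frames reaches minute 1, so 2 × 18 + 1 × 2 = 38 labels have been skipped so far.
Adding those back, label number 38632 + 38 = 38670 at 30 labels/s is 1289 s + 0 f = 0 h 21 min 29 s frame 0, i.e. 00:21:29;00.

00:21:29;00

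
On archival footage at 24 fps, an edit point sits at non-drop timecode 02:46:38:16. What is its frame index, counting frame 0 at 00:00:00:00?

frame 239968

Total seconds to the label: (2 × 3600 + 46 × 60 + 38) = 9998.
Frame index = 9998 × 24 + 16 = 239968.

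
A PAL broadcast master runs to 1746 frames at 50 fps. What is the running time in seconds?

34.92 seconds

Running time = 1746 / (50) = 34.92 s.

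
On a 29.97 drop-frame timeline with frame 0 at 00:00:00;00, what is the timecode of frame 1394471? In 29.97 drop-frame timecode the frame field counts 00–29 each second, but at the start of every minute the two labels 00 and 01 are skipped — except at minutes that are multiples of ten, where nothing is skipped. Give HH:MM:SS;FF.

12:55:28;27

Each 10-minute DF block holds 10 × 60 × 30 − 9 × 2 = 17982 frames. 1394471 ÷ 17982 → 77 full blocks, remainder 9857.
Within the partial block the first minute is 1800 frames and each further minute 1798, so 5 further minute boundaries passed. Total skipped labels = 18 × 77 + 2 × 5 = 1396.
Non-drop label index = 1394471 + 1396 = 1395867; at 30 labels/s that is 12:55:28:27, i.e. DF 12:55:28;27.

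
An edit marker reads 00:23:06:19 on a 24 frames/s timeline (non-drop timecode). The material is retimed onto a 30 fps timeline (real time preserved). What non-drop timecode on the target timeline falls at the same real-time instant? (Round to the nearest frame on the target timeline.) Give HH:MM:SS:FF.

00:23:06:24

Source frame index: (0×3600 + 23×60 + 6) × 24 + 19 = 33283.
Real time: 33283 / (24) = 33283/24 s.
Target frame: (33283/24) × (30) = 166415/4 ≈ 41603.750 → 41604.
At 30 labels/s: frame 41604 → 00:23:06:24.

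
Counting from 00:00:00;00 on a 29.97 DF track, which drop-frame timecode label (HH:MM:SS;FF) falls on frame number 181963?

01:41:11;15

Ten DF minutes hold 17982 frames, so frame 181963 lies in block 10 (frames 179820–197801) with 2143 frames into that block.
The block's first minute is 1800 frames and the rest 1798 each; 2143 frames reaches minute 1, so 10 × 18 + 1 × 2 = 182 labels have been skipped so far.
Adding those back, label number 181963 + 182 = 182145 at 30 labels/s is 6071 s + 15 f = 1 h 41 min 11 s frame 15, i.e. 01:41:11;15.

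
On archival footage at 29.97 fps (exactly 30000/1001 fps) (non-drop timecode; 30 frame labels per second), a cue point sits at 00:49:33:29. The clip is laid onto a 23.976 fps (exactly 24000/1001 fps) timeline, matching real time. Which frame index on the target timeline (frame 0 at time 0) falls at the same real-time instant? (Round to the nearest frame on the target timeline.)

frame 71375

Source frame index: (0×3600 + 49×60 + 33) × 30 + 29 = 89219.
Real time: 89219 / (30000/1001) = 89308219/30000 s.
Target frame: (89308219/30000) × (24000/1001) = 356876/5 ≈ 71375.200 → 71375.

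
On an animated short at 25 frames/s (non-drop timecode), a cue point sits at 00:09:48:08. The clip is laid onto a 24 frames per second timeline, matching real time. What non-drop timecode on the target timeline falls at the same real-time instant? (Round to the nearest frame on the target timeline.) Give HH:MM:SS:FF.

00:09:48:08

Source frame index: (0×3600 + 9×60 + 48) × 25 + 8 = 14708.
Real time: 14708 / (25) = 14708/25 s.
Target frame: (14708/25) × (24) = 352992/25 ≈ 14119.680 → 14120.
At 24 labels/s: frame 14120 → 00:09:48:08.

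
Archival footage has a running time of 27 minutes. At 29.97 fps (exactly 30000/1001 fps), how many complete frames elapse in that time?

27 min = 1620 s.
Frames = 1620 × 30000/1001 = 48600000/1001 ≈ 48551.4486.
Complete frames: 48551.

48551 frames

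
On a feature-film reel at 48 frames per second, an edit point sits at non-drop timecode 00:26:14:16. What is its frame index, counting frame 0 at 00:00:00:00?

frame 75568

Total seconds to the label: (0 × 3600 + 26 × 60 + 14) = 1574.
Frame index = 1574 × 48 + 16 = 75568.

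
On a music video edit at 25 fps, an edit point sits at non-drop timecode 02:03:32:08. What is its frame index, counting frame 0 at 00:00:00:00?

Total seconds to the label: (2 × 3600 + 3 × 60 + 32) = 7412.
Frame index = 7412 × 25 + 8 = 185308.

185308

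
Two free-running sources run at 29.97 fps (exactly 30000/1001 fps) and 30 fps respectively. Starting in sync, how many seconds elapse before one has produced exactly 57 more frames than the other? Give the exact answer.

The gap grows by |30 − 30000/1001| = 30/1001 frames per second.
Time for a 57-frame gap: 57 ÷ (30/1001) = 1901.9 s.

1901.9 seconds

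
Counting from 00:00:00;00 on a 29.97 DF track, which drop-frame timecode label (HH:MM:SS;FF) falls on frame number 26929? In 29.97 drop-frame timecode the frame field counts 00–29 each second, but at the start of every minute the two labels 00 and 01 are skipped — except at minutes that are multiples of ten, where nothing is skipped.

Each 10-minute DF block holds 10 × 60 × 30 − 9 × 2 = 17982 frames. 26929 ÷ 17982 → 1 full block, remainder 8947.
Within the partial block the first minute is 1800 frames and each further minute 1798, so 4 further minute boundaries passed. Total skipped labels = 18 × 1 + 2 × 4 = 26.
Non-drop label index = 26929 + 26 = 26955; at 30 labels/s that is 00:14:58:15, i.e. DF 00:14:58;15.

00:14:58;15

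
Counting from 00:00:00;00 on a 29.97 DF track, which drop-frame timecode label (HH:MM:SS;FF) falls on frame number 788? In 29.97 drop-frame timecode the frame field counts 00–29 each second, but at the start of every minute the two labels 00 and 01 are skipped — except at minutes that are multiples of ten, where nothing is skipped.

00:00:26;08

Each 10-minute DF block holds 10 × 60 × 30 − 9 × 2 = 17982 frames. 788 ÷ 17982 → 0 full blocks, remainder 788.
Within the partial block the first minute is 1800 frames and each further minute 1798, so 0 further minute boundaries passed. Total skipped labels = 18 × 0 + 2 × 0 = 0.
Non-drop label index = 788 + 0 = 788; at 30 labels/s that is 00:00:26:08, i.e. DF 00:00:26;08.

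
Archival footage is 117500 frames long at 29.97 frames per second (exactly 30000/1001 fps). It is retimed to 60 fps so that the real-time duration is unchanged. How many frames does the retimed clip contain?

Target frames = source frames × (target rate / source rate) = 117500 × (60)/(30000/1001) = 117500 × 1001/500 = 235235.

235235 frames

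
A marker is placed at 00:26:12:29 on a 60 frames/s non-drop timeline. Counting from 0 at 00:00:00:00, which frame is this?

94349

Total seconds to the label: (0 × 3600 + 26 × 60 + 12) = 1572.
Frame index = 1572 × 60 + 29 = 94349.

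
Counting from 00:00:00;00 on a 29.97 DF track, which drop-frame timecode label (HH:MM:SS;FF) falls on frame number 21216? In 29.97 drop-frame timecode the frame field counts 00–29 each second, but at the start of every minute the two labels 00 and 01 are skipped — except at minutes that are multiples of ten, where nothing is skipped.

Ten DF minutes hold 17982 frames, so frame 21216 lies in block 1 (frames 17982–35963) with 3234 frames into that block.
The block's first minute is 1800 frames and the rest 1798 each; 3234 frames reaches minute 1, so 1 × 18 + 1 × 2 = 20 labels have been skipped so far.
Adding those back, label number 21216 + 20 = 21236 at 30 labels/s is 707 s + 26 f = 0 h 11 min 47 s frame 26, i.e. 00:11:47;26.

00:11:47;26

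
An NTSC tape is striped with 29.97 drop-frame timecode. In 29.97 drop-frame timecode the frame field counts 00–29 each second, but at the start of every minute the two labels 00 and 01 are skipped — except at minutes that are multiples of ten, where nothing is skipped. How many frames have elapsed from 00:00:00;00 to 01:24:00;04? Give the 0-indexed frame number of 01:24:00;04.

151052

Complete 10-minute blocks: 8, each 17982 frames → 143856.
Remaining 4 whole minutes in the current block: 1800 + 3 × 1798 = 7194 frames.
Within the current minute: 0 × 30 + 4 − 2 = 2 (labels ;00/;01 skipped at this minute). Total = 143856 + 7194 + 2 = 151052.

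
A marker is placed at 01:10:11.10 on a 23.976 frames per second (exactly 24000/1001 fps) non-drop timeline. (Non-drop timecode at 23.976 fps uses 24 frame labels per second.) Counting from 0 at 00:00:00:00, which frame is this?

frame 101074

Total seconds to the label: (1 × 3600 + 10 × 60 + 11) = 4211.
Frame index = 4211 × 24 + 10 = 101074.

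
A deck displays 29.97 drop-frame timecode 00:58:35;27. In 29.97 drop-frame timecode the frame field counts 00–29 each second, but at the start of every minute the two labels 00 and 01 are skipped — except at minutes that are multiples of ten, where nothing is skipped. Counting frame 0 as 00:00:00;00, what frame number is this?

As if non-drop at 30 labels/s: (0 × 3600 + 58 × 60 + 35) × 30 + 27 = 105477.
Minute boundaries passed: 58; those not divisible by 10: 58 − 5 = 53; dropped labels = 2 × 53 = 106.
Actual frame index = 105477 − 106 = 105371.

105371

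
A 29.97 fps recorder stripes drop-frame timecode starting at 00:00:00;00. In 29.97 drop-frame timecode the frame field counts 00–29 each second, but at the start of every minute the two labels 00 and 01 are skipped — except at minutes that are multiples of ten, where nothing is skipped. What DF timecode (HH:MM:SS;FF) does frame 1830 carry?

Each 10-minute DF block holds 10 × 60 × 30 − 9 × 2 = 17982 frames. 1830 ÷ 17982 → 0 full blocks, remainder 1830.
Within the partial block the first minute is 1800 frames and each further minute 1798, so 1 further minute boundary passed. Total skipped labels = 18 × 0 + 2 × 1 = 2.
Non-drop label index = 1830 + 2 = 1832; at 30 labels/s that is 00:01:01:02, i.e. DF 00:01:01;02.

00:01:01;02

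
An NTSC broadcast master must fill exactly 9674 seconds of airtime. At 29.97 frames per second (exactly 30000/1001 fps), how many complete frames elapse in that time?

Frames = 9674 × 30000/1001 = 41460000/143 ≈ 289930.0699.
Complete frames: 289930.

289930 frames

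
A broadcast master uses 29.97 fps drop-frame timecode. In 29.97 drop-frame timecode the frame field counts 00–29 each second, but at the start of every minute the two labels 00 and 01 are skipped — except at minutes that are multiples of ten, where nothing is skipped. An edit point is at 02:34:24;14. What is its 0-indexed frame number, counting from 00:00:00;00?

277656

As if non-drop at 30 labels/s: (2 × 3600 + 34 × 60 + 24) × 30 + 14 = 277934.
Minute boundaries passed: 154; those not divisible by 10: 154 − 15 = 139; dropped labels = 2 × 139 = 278.
Actual frame index = 277934 − 278 = 277656.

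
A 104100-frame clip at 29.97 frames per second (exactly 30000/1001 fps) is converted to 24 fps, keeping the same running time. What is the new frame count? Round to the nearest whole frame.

Frames at target rate = 104100 × (24) / (30000/1001) = 2084082/25 ≈ 83363.280.
Nearest whole frame: 83363.

83363 frames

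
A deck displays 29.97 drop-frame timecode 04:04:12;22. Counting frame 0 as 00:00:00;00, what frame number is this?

Complete 10-minute blocks: 24, each 17982 frames → 431568.
Remaining 4 whole minutes in the current block: 1800 + 3 × 1798 = 7194 frames.
Within the current minute: 12 × 30 + 22 − 2 = 380 (labels ;00/;01 skipped at this minute). Total = 431568 + 7194 + 380 = 439142.

439142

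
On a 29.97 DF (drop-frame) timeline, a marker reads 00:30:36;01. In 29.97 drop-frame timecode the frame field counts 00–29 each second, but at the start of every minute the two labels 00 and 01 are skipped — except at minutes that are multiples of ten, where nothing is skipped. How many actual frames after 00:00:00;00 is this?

55027

As if non-drop at 30 labels/s: (0 × 3600 + 30 × 60 + 36) × 30 + 1 = 55081.
Minute boundaries passed: 30; those not divisible by 10: 30 − 3 = 27; dropped labels = 2 × 27 = 54.
Actual frame index = 55081 − 54 = 55027.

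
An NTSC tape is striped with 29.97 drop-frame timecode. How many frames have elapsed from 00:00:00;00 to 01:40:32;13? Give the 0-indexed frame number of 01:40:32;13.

180793

As if non-drop at 30 labels/s: (1 × 3600 + 40 × 60 + 32) × 30 + 13 = 180973.
Minute boundaries passed: 100; those not divisible by 10: 100 − 10 = 90; dropped labels = 2 × 90 = 180.
Actual frame index = 180973 − 180 = 180793.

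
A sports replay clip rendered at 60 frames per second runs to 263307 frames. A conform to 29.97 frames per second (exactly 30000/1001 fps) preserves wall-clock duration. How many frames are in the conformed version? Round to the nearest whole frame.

Frames at target rate = 263307 × (30000/1001) / (60) = 11968500/91 ≈ 131521.978.
Nearest whole frame: 131522.

131522 frames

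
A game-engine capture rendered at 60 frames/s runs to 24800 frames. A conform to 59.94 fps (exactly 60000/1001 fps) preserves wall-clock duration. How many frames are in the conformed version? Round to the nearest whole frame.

24775 frames

Frames at target rate = 24800 × (60000/1001) / (60) = 24800000/1001 ≈ 24775.225.
Nearest whole frame: 24775.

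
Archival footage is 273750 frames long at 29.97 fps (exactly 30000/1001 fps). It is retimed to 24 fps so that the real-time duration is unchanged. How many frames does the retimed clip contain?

Target frames = source frames × (target rate / source rate) = 273750 × (24)/(30000/1001) = 273750 × 1001/1250 = 219219.

219219 frames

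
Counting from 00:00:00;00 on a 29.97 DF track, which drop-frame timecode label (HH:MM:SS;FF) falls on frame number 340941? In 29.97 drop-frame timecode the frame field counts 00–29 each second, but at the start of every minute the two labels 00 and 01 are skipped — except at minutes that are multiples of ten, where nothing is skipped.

03:09:36;03

Each 10-minute DF block holds 10 × 60 × 30 − 9 × 2 = 17982 frames. 340941 ÷ 17982 → 18 full blocks, remainder 17265.
Within the partial block the first minute is 1800 frames and each further minute 1798, so 9 further minute boundaries passed. Total skipped labels = 18 × 18 + 2 × 9 = 342.
Non-drop label index = 340941 + 342 = 341283; at 30 labels/s that is 03:09:36:03, i.e. DF 03:09:36;03.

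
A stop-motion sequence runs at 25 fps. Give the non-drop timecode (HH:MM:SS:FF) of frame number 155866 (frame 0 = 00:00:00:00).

155866 ÷ 25 = 6234 full seconds, remainder 16 frames.
6234 s = 1 h 43 min 54 s.
Timecode: 01:43:54:16.

01:43:54:16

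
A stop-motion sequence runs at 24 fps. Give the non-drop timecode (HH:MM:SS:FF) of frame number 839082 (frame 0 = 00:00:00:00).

839082 ÷ 24 = 34961 full seconds, remainder 18 frames.
34961 s = 9 h 42 min 41 s.
Timecode: 09:42:41:18.

09:42:41:18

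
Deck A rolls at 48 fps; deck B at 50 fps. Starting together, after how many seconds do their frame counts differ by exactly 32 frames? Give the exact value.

The gap grows by |50 − 48| = 2 frames per second.
Time for a 32-frame gap: 32 ÷ (2) = 16 s.

16 seconds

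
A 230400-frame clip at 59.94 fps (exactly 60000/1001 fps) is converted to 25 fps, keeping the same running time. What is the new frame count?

96096 frames

Target frames = source frames × (target rate / source rate) = 230400 × (25)/(60000/1001) = 230400 × 1001/2400 = 96096.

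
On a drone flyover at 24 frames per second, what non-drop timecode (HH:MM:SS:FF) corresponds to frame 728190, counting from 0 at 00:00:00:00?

08:25:41:06

728190 ÷ 24 = 30341 full seconds, remainder 6 frames.
30341 s = 8 h 25 min 41 s.
Timecode: 08:25:41:06.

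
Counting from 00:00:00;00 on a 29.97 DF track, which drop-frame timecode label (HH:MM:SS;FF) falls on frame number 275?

Each 10-minute DF block holds 10 × 60 × 30 − 9 × 2 = 17982 frames. 275 ÷ 17982 → 0 full blocks, remainder 275.
Within the partial block the first minute is 1800 frames and each further minute 1798, so 0 further minute boundaries passed. Total skipped labels = 18 × 0 + 2 × 0 = 0.
Non-drop label index = 275 + 0 = 275; at 30 labels/s that is 00:00:09:05, i.e. DF 00:00:09;05.

00:00:09;05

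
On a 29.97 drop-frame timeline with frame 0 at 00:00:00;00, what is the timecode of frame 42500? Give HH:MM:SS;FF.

00:23:38;02

Ten DF minutes hold 17982 frames, so frame 42500 lies in block 2 (frames 35964–53945) with 6536 frames into that block.
The block's first minute is 1800 frames and the rest 1798 each; 6536 frames reaches minute 3, so 2 × 18 + 3 × 2 = 42 labels have been skipped so far.
Adding those back, label number 42500 + 42 = 42542 at 30 labels/s is 1418 s + 2 f = 0 h 23 min 38 s frame 2, i.e. 00:23:38;02.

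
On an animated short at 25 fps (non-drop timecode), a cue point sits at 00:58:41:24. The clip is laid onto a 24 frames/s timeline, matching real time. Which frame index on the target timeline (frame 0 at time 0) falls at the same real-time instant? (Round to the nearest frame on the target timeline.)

Source frame index: (0×3600 + 58×60 + 41) × 25 + 24 = 88049.
Real time: 88049 / (25) = 88049/25 s.
Target frame: (88049/25) × (24) = 2113176/25 ≈ 84527.040 → 84527.

frame 84527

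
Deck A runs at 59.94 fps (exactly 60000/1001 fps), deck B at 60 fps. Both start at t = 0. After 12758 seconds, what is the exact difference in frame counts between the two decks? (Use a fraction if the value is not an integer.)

765480/1001 frames

A emits 60000/1001 × 12758 = 765480000/1001 frames; B emits 60 × 12758 = 765480.
Difference = 765480/1001 frames (≈ 764.7153); B is ahead of A.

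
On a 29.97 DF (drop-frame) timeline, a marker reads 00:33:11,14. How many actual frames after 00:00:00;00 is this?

59684

As if non-drop at 30 labels/s: (0 × 3600 + 33 × 60 + 11) × 30 + 14 = 59744.
Minute boundaries passed: 33; those not divisible by 10: 33 − 3 = 30; dropped labels = 2 × 30 = 60.
Actual frame index = 59744 − 60 = 59684.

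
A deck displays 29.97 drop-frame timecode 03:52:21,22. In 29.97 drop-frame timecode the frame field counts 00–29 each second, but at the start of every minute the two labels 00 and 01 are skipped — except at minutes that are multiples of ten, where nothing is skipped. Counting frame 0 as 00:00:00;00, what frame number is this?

417834

Complete 10-minute blocks: 23, each 17982 frames → 413586.
Remaining 2 whole minutes in the current block: 1800 + 1 × 1798 = 3598 frames.
Within the current minute: 21 × 30 + 22 − 2 = 650 (labels ;00/;01 skipped at this minute). Total = 413586 + 3598 + 650 = 417834.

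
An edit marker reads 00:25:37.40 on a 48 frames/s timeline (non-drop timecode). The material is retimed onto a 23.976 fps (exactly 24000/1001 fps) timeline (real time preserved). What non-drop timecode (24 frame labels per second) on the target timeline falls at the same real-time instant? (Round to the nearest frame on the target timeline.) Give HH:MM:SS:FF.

00:25:36:07

Source frame index: (0×3600 + 25×60 + 37) × 48 + 40 = 73816.
Real time: 73816 / (48) = 9227/6 s.
Target frame: (9227/6) × (24000/1001) = 36908000/1001 ≈ 36871.129 → 36871.
At 24 labels/s: frame 36871 → 00:25:36:07.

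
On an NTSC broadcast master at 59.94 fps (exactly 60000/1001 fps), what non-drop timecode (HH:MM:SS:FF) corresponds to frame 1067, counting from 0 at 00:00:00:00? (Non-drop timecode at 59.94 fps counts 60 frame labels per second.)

1067 ÷ 60 = 17 full seconds, remainder 47 frames.
17 s = 0 h 0 min 17 s.
Timecode: 00:00:17:47.

00:00:17:47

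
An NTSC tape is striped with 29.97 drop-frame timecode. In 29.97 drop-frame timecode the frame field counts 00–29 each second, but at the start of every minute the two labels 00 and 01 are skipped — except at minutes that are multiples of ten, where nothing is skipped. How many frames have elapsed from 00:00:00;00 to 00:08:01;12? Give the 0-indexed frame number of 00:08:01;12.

Complete 10-minute blocks: 0, each 17982 frames → 0.
Remaining 8 whole minutes in the current block: 1800 + 7 × 1798 = 14386 frames.
Within the current minute: 1 × 30 + 12 − 2 = 40 (labels ;00/;01 skipped at this minute). Total = 0 + 14386 + 40 = 14426.

14426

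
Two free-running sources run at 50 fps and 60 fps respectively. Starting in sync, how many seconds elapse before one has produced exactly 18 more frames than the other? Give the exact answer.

The gap grows by |60 − 50| = 10 frames per second.
Time for a 18-frame gap: 18 ÷ (10) = 1.8 s.

1.8 seconds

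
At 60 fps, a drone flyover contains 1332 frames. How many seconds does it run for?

22.2 seconds

Running time = 1332 / (60) = 22.2 s.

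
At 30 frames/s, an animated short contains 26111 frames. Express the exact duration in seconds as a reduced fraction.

Running time = 26111 ÷ (30) = 26111 × 1/30 = 26111/30 s.

26111/30 seconds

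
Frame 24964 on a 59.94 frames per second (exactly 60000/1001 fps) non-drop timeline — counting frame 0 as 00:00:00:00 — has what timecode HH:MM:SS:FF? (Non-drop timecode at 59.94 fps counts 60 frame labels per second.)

00:06:56:04

24964 ÷ 60 = 416 full seconds, remainder 4 frames.
416 s = 0 h 6 min 56 s.
Timecode: 00:06:56:04.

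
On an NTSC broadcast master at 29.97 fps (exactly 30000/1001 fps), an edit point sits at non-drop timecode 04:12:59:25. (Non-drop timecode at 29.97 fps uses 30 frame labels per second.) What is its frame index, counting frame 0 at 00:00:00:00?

frame 455395

Total seconds to the label: (4 × 3600 + 12 × 60 + 59) = 15179.
Frame index = 15179 × 30 + 25 = 455395.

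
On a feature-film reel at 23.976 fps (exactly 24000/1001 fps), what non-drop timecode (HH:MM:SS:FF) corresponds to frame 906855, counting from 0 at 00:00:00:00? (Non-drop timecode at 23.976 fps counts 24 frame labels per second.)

10:29:45:15

906855 ÷ 24 = 37785 full seconds, remainder 15 frames.
37785 s = 10 h 29 min 45 s.
Timecode: 10:29:45:15.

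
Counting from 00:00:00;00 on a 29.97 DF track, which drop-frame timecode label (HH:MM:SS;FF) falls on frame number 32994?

Each 10-minute DF block holds 10 × 60 × 30 − 9 × 2 = 17982 frames. 32994 ÷ 17982 → 1 full block, remainder 15012.
Within the partial block the first minute is 1800 frames and each further minute 1798, so 8 further minute boundaries passed. Total skipped labels = 18 × 1 + 2 × 8 = 34.
Non-drop label index = 32994 + 34 = 33028; at 30 labels/s that is 00:18:20:28, i.e. DF 00:18:20;28.

00:18:20;28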